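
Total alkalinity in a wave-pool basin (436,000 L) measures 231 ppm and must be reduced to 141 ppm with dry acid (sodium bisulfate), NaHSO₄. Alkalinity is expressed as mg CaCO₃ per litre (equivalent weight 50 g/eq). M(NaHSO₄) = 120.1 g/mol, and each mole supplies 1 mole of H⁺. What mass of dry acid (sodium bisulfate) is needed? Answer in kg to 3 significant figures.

Alkalinity to neutralize: (231 − 141) = 90 mg/L as CaCO₃ × 436,000 L = 39,240 g as CaCO₃.
Equivalents of H⁺ required: 39,240 ÷ 50 g/eq = 784.8 eq = 784.8 mol NaHSO₄.
Mass of NaHSO₄: 784.8 × 120.1 = 94,250 g.

94.3 kg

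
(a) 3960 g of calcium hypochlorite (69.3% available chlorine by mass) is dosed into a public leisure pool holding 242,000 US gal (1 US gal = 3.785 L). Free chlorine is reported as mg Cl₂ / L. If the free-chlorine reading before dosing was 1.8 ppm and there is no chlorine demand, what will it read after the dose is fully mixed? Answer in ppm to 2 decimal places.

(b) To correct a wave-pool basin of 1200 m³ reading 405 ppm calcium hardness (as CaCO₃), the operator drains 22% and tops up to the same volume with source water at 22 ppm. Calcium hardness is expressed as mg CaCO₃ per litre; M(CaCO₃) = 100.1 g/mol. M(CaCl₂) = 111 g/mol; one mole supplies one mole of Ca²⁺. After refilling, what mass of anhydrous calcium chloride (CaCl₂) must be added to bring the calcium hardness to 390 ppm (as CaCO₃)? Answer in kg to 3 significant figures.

(a) 4.80 ppm; (b) 92.2 kg

(a) Volume: 242,000 US gal × 3.785 L/gal = 915,970 L.
(a) Available chlorine delivered: 3960 g × 0.693 = 2744 g as Cl₂.
(a) Concentration rise: 2744 g / 915,970 L = 2.996 mg/L = 3.00 ppm.
(a) Final FC: 1.8 + 3.00 = 4.80 ppm.

(b) Volume: 1200 m³ = 1,200,000 L.
(b) After draining 22% and refilling: 405 × 0.78 + 22 × 0.22 = 320.74 ppm.
(b) Deficit to target: 390 − 320.74 = 69.26 mg/L.
(b) As CaCO₃: 69.26 mg/L × 1,200,000 L = 83,110 g; ÷ 100.1 = 830.3 mol Ca²⁺.
(b) Mass: 830.3 × 111 = 92,160 g.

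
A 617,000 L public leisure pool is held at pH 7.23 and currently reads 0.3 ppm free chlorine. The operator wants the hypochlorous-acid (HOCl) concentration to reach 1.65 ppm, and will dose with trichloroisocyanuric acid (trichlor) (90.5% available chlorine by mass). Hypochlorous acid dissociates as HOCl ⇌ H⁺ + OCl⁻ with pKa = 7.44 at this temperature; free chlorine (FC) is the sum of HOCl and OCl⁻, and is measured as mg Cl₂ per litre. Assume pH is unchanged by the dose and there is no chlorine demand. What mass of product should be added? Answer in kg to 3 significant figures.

[OCl⁻]/[HOCl] = 10^(pH − pKa) = 10^(7.23 − 7.44) = 0.6166; fraction as HOCl = 1/(1 + 0.6166) = 0.6186.
Free chlorine required for 1.65 ppm HOCl: 1.65 / 0.6186 = 2.667 ppm.
FC to add: 2.667 − 0.3 = 2.367 mg/L as Cl₂.
Cl₂ equivalent: 2.367 mg/L × 617,000 L = 1461 g.
Product at 90.5% available Cl: 1461 / 0.905 = 1614 g.

1.61 kg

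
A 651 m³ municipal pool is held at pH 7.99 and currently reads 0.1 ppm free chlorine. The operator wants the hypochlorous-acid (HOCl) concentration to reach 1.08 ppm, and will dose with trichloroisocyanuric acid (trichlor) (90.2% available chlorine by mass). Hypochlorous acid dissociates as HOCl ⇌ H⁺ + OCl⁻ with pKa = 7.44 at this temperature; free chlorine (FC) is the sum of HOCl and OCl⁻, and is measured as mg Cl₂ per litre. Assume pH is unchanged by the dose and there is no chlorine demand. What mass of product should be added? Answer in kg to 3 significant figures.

3.47 kg

Volume: 651 m³ = 651,000 L.
[OCl⁻]/[HOCl] = 10^(pH − pKa) = 10^(7.99 − 7.44) = 3.548; fraction as HOCl = 1/(1 + 3.548) = 0.2199.
Free chlorine required for 1.08 ppm HOCl: 1.08 / 0.2199 = 4.912 ppm.
FC to add: 4.912 − 0.1 = 4.812 mg/L as Cl₂.
Cl₂ equivalent: 4.812 mg/L × 651,000 L = 3133 g.
Product at 90.2% available Cl: 3133 / 0.902 = 3473 g.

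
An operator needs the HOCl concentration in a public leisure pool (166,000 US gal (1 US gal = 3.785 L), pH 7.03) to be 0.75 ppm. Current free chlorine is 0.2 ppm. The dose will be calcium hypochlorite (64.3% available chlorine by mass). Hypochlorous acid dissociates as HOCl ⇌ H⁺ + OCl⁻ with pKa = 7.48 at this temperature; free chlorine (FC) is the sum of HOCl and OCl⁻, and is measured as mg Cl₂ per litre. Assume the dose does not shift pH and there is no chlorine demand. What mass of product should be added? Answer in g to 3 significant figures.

Volume: 166,000 US gal × 3.785 L/gal = 628,310 L.
[OCl⁻]/[HOCl] = 10^(pH − pKa) = 10^(7.03 − 7.48) = 0.3548; fraction as HOCl = 1/(1 + 0.3548) = 0.7381.
Free chlorine required for 0.75 ppm HOCl: 0.75 / 0.7381 = 1.016 ppm.
FC to add: 1.016 − 0.2 = 0.8161 mg/L as Cl₂.
Cl₂ equivalent: 0.8161 mg/L × 628,310 L = 512.8 g.
Product at 64.3% available Cl: 512.8 / 0.643 = 797.5 g.

797 g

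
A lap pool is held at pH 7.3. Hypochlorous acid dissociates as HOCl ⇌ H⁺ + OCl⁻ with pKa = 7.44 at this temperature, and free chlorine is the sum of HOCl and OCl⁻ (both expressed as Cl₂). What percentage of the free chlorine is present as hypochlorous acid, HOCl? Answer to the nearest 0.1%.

58.0%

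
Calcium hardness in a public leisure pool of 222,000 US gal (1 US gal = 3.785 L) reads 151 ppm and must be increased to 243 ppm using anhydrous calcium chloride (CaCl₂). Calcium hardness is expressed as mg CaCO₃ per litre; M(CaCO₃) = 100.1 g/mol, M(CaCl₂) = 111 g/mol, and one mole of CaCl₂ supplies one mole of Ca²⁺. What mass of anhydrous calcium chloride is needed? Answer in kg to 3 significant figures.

85.7 kg

Volume: 222,000 US gal × 3.785 L/gal = 840,270 L.
Hardness to add: (243 − 151) = 92 mg/L as CaCO₃ × 840,270 L = 77,300 g as CaCO₃.
Moles of Ca²⁺ (1 mol Ca²⁺ ≡ 1 mol CaCO₃): 77,300 / 100.1 g/mol = 772.3 mol.
Mass of CaCl₂: 772.3 × 111 = 85,720 g.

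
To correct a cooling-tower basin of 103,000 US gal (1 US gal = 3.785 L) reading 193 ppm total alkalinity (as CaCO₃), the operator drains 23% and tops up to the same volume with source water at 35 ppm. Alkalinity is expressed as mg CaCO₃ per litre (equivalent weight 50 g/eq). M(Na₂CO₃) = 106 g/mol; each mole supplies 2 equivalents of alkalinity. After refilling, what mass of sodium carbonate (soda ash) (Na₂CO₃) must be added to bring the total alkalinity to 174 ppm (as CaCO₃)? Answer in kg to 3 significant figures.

7.17 kg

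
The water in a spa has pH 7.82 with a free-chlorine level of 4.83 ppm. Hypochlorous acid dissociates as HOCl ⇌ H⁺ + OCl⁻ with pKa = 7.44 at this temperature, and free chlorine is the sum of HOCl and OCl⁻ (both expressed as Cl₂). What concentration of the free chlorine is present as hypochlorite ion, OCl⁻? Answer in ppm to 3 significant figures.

[OCl⁻]/[HOCl] = 10^(pH − pKa) = 10^(7.82 − 7.44) = 10^0.38 = 2.399.
Fraction as HOCl = 1 / (1 + 2.399) = 0.2942.
OCl⁻ = (1 − 0.2942) × 4.83 ppm = 3.409 ppm.

3.41 ppm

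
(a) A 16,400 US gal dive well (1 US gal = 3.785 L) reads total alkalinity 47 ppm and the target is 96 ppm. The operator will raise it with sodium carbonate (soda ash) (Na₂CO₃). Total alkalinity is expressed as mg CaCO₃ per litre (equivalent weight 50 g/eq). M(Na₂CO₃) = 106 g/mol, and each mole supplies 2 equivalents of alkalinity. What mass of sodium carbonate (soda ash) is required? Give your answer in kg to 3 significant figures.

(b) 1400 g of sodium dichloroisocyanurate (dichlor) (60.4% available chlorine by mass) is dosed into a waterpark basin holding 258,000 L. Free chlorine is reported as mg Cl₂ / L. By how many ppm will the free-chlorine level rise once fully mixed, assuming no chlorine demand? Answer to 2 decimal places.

(a) 3.22 kg; (b) 3.28 ppm

(a) Volume: 16,400 US gal × 3.785 L/gal = 62,074 L.
(a) Alkalinity to add: (96 − 47) = 49 mg/L as CaCO₃ × 62,074 L = 3042 g as CaCO₃.
(a) Equivalents: 3042 g ÷ 50 g/eq = 60.83 eq.
(a) Each mole of Na₂CO₃ supplies 2 eq, so 60.83 / 2 = 30.42 mol.
(a) Mass: 30.42 mol × 106 g/mol = 3224 g.

(b) Available chlorine delivered: 1400 g × 0.604 = 845.6 g as Cl₂.
(b) Concentration rise: 845.6 g / 258,000 L = 3.278 mg/L = 3.28 ppm.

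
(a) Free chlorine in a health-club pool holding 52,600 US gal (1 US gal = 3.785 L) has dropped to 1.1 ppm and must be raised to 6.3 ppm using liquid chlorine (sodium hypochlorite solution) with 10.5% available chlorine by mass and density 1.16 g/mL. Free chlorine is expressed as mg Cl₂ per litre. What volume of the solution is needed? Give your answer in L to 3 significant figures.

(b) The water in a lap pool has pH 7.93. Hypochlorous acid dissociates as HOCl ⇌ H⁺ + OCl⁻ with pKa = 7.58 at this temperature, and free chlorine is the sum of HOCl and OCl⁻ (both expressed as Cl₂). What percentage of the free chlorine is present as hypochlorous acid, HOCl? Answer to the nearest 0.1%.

(a) 8.50 L; (b) 30.9%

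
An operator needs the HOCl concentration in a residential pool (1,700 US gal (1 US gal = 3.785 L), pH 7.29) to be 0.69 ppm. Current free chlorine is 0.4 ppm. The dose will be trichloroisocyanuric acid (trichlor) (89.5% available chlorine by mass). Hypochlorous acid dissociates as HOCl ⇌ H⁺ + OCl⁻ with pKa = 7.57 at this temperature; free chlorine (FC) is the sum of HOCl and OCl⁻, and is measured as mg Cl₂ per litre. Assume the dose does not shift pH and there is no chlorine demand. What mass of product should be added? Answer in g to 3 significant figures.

4.69 g

Volume: 1,700 US gal × 3.785 L/gal = 6,434 L.
[OCl⁻]/[HOCl] = 10^(pH − pKa) = 10^(7.29 − 7.57) = 0.5248; fraction as HOCl = 1/(1 + 0.5248) = 0.6558.
Free chlorine required for 0.69 ppm HOCl: 0.69 / 0.6558 = 1.052 ppm.
FC to add: 1.052 − 0.4 = 0.6521 mg/L as Cl₂.
Cl₂ equivalent: 0.6521 mg/L × 6,434 L = 4.196 g.
Product at 89.5% available Cl: 4.196 / 0.895 = 4.688 g.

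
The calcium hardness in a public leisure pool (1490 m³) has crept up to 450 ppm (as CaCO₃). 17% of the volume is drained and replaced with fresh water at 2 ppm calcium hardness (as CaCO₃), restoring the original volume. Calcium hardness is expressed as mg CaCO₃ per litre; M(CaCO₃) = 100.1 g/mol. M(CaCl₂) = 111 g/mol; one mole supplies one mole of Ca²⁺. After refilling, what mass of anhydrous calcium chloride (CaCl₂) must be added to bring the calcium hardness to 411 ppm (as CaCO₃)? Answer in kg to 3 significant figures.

61.4 kg

Volume: 1490 m³ = 1,490,000 L.
After draining 17% and refilling: 450 × 0.83 + 2 × 0.17 = 373.84 ppm.
Deficit to target: 411 − 373.84 = 37.16 mg/L.
As CaCO₃: 37.16 mg/L × 1,490,000 L = 55,370 g; ÷ 100.1 = 553.1 mol Ca²⁺.
Mass: 553.1 × 111 = 61,400 g.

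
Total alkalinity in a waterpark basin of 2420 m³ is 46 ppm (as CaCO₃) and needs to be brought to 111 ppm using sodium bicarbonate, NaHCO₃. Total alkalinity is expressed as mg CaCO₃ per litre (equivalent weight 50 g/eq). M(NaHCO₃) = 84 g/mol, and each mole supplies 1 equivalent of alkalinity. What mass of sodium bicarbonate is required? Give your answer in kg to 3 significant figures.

264 kg

Volume: 2420 m³ = 2,420,000 L.
Alkalinity to add: (111 − 46) = 65 mg/L as CaCO₃ × 2,420,000 L = 157,300 g as CaCO₃.
Equivalents: 157,300 g ÷ 50 g/eq = 3146 eq.
NaHCO₃ supplies 1 eq per mole → 3146 mol.
Mass: 3146 mol × 84 g/mol = 264,300 g.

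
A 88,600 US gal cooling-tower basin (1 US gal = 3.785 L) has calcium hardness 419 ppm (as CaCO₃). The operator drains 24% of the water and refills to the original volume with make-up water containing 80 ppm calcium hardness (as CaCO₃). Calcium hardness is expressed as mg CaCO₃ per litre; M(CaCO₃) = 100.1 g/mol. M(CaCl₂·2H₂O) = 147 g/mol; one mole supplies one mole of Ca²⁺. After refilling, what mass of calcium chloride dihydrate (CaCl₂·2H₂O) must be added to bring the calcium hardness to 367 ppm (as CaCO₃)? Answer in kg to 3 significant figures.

Volume: 88,600 US gal × 3.785 L/gal = 335,351 L.
After draining 24% and refilling: 419 × 0.76 + 80 × 0.24 = 337.64 ppm.
Deficit to target: 367 − 337.64 = 29.36 mg/L.
As CaCO₃: 29.36 mg/L × 335,351 L = 9846 g; ÷ 100.1 = 98.36 mol Ca²⁺.
Mass: 98.36 × 147 = 14,460 g.

14.5 kg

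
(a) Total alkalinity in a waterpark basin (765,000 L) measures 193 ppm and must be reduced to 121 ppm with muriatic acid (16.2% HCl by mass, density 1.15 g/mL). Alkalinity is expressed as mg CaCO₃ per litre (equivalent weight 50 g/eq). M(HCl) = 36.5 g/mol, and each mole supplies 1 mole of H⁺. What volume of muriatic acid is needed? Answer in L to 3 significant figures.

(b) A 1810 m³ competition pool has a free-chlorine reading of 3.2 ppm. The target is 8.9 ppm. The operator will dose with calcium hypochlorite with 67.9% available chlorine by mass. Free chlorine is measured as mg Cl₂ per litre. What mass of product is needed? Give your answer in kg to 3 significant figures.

(a) 216 L; (b) 15.2 kg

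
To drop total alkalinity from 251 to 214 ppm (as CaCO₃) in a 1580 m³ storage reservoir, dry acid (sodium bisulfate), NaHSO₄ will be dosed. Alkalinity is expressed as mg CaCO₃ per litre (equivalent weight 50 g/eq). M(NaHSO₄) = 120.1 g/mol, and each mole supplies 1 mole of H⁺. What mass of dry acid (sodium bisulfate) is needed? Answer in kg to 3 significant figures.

Volume: 1580 m³ = 1,580,000 L.
Alkalinity to neutralize: (251 − 214) = 37 mg/L as CaCO₃ × 1,580,000 L = 58,460 g as CaCO₃.
Equivalents of H⁺ required: 58,460 ÷ 50 g/eq = 1169 eq = 1169 mol NaHSO₄.
Mass of NaHSO₄: 1169 × 120.1 = 140,400 g.

140 kg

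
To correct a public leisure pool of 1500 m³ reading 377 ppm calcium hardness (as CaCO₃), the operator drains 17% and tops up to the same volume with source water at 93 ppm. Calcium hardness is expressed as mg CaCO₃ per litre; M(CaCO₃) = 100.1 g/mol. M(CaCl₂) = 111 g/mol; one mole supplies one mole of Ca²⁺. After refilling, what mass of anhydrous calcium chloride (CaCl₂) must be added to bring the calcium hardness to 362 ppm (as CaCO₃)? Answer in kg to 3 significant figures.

55.4 kg

Volume: 1500 m³ = 1,500,000 L.
After draining 17% and refilling: 377 × 0.83 + 93 × 0.17 = 328.72 ppm.
Deficit to target: 362 − 328.72 = 33.28 mg/L.
As CaCO₃: 33.28 mg/L × 1,500,000 L = 49,920 g; ÷ 100.1 = 498.7 mol Ca²⁺.
Mass: 498.7 × 111 = 55,360 g.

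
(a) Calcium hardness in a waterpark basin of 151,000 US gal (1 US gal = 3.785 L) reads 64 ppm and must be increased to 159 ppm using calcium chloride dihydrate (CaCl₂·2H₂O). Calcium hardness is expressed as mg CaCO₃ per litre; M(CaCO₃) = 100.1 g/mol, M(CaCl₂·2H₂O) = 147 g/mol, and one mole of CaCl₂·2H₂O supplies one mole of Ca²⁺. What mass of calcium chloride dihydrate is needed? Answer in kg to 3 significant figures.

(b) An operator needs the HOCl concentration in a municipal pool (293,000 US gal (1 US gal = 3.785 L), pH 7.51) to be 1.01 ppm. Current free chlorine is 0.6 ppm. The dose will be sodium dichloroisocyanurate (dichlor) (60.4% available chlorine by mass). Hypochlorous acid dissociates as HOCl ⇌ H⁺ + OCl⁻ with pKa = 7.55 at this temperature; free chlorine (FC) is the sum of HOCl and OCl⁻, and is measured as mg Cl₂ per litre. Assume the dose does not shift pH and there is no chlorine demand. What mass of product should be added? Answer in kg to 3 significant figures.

(a) 79.7 kg; (b) 2.44 kg

(a) Volume: 151,000 US gal × 3.785 L/gal = 571,535 L.
(a) Hardness to add: (159 − 64) = 95 mg/L as CaCO₃ × 571,535 L = 54,300 g as CaCO₃.
(a) Moles of Ca²⁺ (1 mol Ca²⁺ ≡ 1 mol CaCO₃): 54,300 / 100.1 g/mol = 542.4 mol.
(a) Mass of CaCl₂·2H₂O: 542.4 × 147 = 79,740 g.

(b) Volume: 293,000 US gal × 3.785 L/gal = 1,109,005 L.
(b) [OCl⁻]/[HOCl] = 10^(pH − pKa) = 10^(7.51 − 7.55) = 0.912; fraction as HOCl = 1/(1 + 0.912) = 0.523.
(b) Free chlorine required for 1.01 ppm HOCl: 1.01 / 0.523 = 1.931 ppm.
(b) FC to add: 1.931 − 0.6 = 1.331 mg/L as Cl₂.
(b) Cl₂ equivalent: 1.331 mg/L × 1,109,005 L = 1476 g.
(b) Product at 60.4% available Cl: 1476 / 0.604 = 2444 g.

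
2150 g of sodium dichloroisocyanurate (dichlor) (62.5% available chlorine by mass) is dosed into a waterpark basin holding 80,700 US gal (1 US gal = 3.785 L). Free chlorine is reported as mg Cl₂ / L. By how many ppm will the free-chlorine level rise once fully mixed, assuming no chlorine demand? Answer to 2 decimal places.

Volume: 80,700 US gal × 3.785 L/gal = 305,450 L.
Available chlorine delivered: 2150 g × 0.625 = 1344 g as Cl₂.
Concentration rise: 1344 g / 305,450 L = 4.399 mg/L = 4.40 ppm.

4.40 ppm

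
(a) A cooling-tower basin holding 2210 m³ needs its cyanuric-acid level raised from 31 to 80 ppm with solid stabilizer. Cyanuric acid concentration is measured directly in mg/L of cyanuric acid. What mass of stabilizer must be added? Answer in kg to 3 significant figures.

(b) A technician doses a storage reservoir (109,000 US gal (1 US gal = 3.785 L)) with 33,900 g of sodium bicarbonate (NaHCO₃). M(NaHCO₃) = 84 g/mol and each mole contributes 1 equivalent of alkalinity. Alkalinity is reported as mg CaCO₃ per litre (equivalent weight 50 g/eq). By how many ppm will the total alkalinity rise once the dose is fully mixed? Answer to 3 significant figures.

(a) Volume: 2210 m³ = 2,210,000 L.
(a) CYA to add: (80 − 31) = 49 mg/L × 2,210,000 L = 108,300 g cyanuric acid.

(b) Volume: 109,000 US gal × 3.785 L/gal = 412,565 L.
(b) Moles of NaHCO₃: 33,900 g ÷ 84 g/mol = 403.6 mol → 403.6 eq of alkalinity.
(b) As CaCO₃: 403.6 eq × 50 g/eq = 20,180 g.
(b) Rise: 20,180 g / 412,565 L × 1000 = 48.91 mg/L.

(a) 108 kg; (b) 48.9 ppm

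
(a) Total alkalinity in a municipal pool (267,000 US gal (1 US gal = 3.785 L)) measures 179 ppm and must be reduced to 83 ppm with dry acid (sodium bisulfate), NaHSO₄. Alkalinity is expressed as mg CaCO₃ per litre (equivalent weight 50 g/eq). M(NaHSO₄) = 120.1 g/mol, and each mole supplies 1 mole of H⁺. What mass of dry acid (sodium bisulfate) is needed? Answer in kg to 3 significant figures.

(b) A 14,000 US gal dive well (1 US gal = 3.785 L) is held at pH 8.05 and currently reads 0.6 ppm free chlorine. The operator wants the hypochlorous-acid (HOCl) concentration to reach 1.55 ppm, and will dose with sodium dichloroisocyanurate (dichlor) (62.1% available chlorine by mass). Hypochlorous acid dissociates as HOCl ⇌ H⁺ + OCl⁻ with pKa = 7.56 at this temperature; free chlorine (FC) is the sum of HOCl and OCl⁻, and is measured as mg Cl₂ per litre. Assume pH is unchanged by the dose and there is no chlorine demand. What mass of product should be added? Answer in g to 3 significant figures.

(a) 233 kg; (b) 490 g

(a) Volume: 267,000 US gal × 3.785 L/gal = 1,010,595 L.
(a) Alkalinity to neutralize: (179 − 83) = 96 mg/L as CaCO₃ × 1,010,595 L = 97,020 g as CaCO₃.
(a) Equivalents of H⁺ required: 97,020 ÷ 50 g/eq = 1940 eq = 1940 mol NaHSO₄.
(a) Mass of NaHSO₄: 1940 × 120.1 = 233,000 g.

(b) Volume: 14,000 US gal × 3.785 L/gal = 52,990 L.
(b) [OCl⁻]/[HOCl] = 10^(pH − pKa) = 10^(8.05 − 7.56) = 3.09; fraction as HOCl = 1/(1 + 3.09) = 0.2445.
(b) Free chlorine required for 1.55 ppm HOCl: 1.55 / 0.2445 = 6.34 ppm.
(b) FC to add: 6.34 − 0.6 = 5.74 mg/L as Cl₂.
(b) Cl₂ equivalent: 5.74 mg/L × 52,990 L = 304.2 g.
(b) Product at 62.1% available Cl: 304.2 / 0.621 = 489.8 g.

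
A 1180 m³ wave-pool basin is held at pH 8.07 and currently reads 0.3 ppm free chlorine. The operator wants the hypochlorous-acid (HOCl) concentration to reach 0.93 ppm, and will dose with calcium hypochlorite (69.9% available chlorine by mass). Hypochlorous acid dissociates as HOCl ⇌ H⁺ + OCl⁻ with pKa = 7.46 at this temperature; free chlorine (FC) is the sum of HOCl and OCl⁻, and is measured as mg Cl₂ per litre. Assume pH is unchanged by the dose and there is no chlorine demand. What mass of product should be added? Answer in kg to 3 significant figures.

7.46 kg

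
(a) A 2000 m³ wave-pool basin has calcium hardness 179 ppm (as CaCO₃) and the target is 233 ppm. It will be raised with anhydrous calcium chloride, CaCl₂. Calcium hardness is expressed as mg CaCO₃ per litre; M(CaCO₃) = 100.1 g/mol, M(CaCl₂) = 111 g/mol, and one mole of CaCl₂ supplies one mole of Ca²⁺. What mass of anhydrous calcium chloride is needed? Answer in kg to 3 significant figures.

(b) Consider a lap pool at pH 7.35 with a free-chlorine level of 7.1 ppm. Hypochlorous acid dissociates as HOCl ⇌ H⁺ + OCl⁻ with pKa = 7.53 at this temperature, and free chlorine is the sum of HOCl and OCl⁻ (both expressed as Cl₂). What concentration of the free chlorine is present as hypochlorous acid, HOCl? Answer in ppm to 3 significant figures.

(a) Volume: 2000 m³ = 2,000,000 L.
(a) Hardness to add: (233 − 179) = 54 mg/L as CaCO₃ × 2,000,000 L = 108,000 g as CaCO₃.
(a) Moles of Ca²⁺ (1 mol Ca²⁺ ≡ 1 mol CaCO₃): 108,000 / 100.1 g/mol = 1079 mol.
(a) Mass of CaCl₂: 1079 × 111 = 119,800 g.

(b) [OCl⁻]/[HOCl] = 10^(pH − pKa) = 10^(7.35 − 7.53) = 10^-0.18 = 0.6607.
(b) Fraction as HOCl = 1 / (1 + 0.6607) = 0.6022.
(b) HOCl = 0.6022 × 7.1 ppm = 4.275 ppm.

(a) 120 kg; (b) 4.28 ppm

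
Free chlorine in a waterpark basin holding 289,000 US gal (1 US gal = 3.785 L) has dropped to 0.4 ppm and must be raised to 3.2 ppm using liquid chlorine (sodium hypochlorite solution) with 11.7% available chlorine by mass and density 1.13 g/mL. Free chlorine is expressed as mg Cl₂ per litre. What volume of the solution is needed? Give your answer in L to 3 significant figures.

Volume: 289,000 US gal × 3.785 L/gal = 1,093,865 L.
Chlorine deficit: 3.2 − 0.4 = 2.8 ppm = 2.8 mg/L as Cl₂.
Cl₂ equivalent needed: 2.8 mg/L × 1,093,865 L = 3,063,000 mg = 3063 g.
Product at 11.7% available chlorine: 3063 / 0.117 = 26,180 g.
Volume at density 1.13 g/mL: 26,180 g ÷ 1.13 g/mL = 23,170 mL.

23.2 L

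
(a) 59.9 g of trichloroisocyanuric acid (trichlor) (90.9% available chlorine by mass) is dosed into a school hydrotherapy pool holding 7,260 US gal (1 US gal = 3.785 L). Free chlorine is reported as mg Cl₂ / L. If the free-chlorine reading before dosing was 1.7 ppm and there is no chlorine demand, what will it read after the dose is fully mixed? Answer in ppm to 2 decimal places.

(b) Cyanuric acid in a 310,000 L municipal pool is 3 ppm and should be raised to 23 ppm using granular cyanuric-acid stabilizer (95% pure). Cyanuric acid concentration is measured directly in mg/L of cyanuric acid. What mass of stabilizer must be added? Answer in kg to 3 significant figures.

(a) 3.68 ppm; (b) 6.53 kg

(a) Volume: 7,260 US gal × 3.785 L/gal = 27,479 L.
(a) Available chlorine delivered: 59.9 g × 0.909 = 54.45 g as Cl₂.
(a) Concentration rise: 54.45 g / 27,479 L = 1.981 mg/L = 1.98 ppm.
(a) Final FC: 1.7 + 1.98 = 3.68 ppm.

(b) CYA to add: (23 − 3) = 20 mg/L × 310,000 L = 6200 g cyanuric acid.
(b) At 95% purity: 6200 / 0.95 = 6526 g product.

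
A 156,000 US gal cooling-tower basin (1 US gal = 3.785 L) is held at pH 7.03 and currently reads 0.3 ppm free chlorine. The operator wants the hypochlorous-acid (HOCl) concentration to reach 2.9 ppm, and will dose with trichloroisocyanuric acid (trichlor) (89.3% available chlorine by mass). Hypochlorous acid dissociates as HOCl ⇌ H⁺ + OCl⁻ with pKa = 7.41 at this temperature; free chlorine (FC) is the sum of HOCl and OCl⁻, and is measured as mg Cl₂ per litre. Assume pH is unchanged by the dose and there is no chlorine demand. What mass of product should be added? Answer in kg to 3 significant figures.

2.52 kg

Volume: 156,000 US gal × 3.785 L/gal = 590,460 L.
[OCl⁻]/[HOCl] = 10^(pH − pKa) = 10^(7.03 − 7.41) = 0.4169; fraction as HOCl = 1/(1 + 0.4169) = 0.7058.
Free chlorine required for 2.9 ppm HOCl: 2.9 / 0.7058 = 4.109 ppm.
FC to add: 4.109 − 0.3 = 3.809 mg/L as Cl₂.
Cl₂ equivalent: 3.809 mg/L × 590,460 L = 2249 g.
Product at 89.3% available Cl: 2249 / 0.893 = 2518 g.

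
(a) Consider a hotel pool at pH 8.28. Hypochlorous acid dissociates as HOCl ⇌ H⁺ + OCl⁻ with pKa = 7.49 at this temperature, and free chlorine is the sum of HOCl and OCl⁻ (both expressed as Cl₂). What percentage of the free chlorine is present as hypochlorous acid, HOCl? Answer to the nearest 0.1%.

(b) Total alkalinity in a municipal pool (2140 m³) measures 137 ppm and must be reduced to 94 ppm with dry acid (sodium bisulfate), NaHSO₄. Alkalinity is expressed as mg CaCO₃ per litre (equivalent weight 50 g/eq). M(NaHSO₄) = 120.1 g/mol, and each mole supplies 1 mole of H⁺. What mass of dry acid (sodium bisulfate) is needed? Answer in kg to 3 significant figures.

(a) 14.0%; (b) 221 kg

(a) [OCl⁻]/[HOCl] = 10^(pH − pKa) = 10^(8.28 − 7.49) = 10^0.79 = 6.166.
(a) Fraction as HOCl = 1 / (1 + 6.166) = 0.1395.

(b) Volume: 2140 m³ = 2,140,000 L.
(b) Alkalinity to neutralize: (137 − 94) = 43 mg/L as CaCO₃ × 2,140,000 L = 92,020 g as CaCO₃.
(b) Equivalents of H⁺ required: 92,020 ÷ 50 g/eq = 1840 eq = 1840 mol NaHSO₄.
(b) Mass of NaHSO₄: 1840 × 120.1 = 221,000 g.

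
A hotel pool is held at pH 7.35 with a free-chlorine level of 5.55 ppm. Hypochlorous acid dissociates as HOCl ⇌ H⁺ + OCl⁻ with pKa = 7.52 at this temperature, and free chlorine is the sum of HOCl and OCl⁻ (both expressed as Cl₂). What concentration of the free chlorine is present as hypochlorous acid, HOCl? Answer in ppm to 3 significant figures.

3.31 ppm

[OCl⁻]/[HOCl] = 10^(pH − pKa) = 10^(7.35 − 7.52) = 10^-0.17 = 0.6761.
Fraction as HOCl = 1 / (1 + 0.6761) = 0.5966.
HOCl = 0.5966 × 5.55 ppm = 3.311 ppm.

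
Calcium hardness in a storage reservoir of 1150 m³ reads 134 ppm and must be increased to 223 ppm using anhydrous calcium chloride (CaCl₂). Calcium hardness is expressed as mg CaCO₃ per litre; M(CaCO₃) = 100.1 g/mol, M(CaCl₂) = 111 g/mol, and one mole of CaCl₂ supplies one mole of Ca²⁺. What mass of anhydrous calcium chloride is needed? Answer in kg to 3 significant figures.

113 kg

Volume: 1150 m³ = 1,150,000 L.
Hardness to add: (223 − 134) = 89 mg/L as CaCO₃ × 1,150,000 L = 102,400 g as CaCO₃.
Moles of Ca²⁺ (1 mol Ca²⁺ ≡ 1 mol CaCO₃): 102,400 / 100.1 g/mol = 1022 mol.
Mass of CaCl₂: 1022 × 111 = 113,500 g.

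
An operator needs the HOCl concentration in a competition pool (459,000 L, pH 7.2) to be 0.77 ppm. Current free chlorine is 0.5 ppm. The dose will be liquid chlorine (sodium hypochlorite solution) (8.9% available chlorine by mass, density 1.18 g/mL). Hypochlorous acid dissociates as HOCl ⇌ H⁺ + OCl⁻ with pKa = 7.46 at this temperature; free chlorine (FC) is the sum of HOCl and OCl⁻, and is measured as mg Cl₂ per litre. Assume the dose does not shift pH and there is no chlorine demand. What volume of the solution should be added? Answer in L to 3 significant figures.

3.03 L

[OCl⁻]/[HOCl] = 10^(pH − pKa) = 10^(7.2 − 7.46) = 0.5495; fraction as HOCl = 1/(1 + 0.5495) = 0.6454.
Free chlorine required for 0.77 ppm HOCl: 0.77 / 0.6454 = 1.193 ppm.
FC to add: 1.193 − 0.5 = 0.6931 mg/L as Cl₂.
Cl₂ equivalent: 0.6931 mg/L × 459,000 L = 318.2 g.
Product at 8.9% available Cl: 318.2 / 0.089 = 3575 g.
Volume: 3575 g ÷ 1.18 g/mL = 3029 mL.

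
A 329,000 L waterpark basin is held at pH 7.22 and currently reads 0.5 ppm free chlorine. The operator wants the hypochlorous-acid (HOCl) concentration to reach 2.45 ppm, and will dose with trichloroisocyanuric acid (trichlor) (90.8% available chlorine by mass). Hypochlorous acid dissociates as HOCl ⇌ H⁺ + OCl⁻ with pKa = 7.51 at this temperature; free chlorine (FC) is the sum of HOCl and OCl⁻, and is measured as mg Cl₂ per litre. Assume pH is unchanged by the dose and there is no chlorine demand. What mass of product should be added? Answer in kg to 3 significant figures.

1.16 kg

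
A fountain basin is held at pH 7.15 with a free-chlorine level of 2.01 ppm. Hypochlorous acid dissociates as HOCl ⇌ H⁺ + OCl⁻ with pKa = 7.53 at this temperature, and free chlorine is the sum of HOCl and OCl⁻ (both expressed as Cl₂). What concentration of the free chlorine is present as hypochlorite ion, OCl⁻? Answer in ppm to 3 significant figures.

0.591 ppm

[OCl⁻]/[HOCl] = 10^(pH − pKa) = 10^(7.15 − 7.53) = 10^-0.38 = 0.4169.
Fraction as HOCl = 1 / (1 + 0.4169) = 0.7058.
OCl⁻ = (1 − 0.7058) × 2.01 ppm = 0.5914 ppm.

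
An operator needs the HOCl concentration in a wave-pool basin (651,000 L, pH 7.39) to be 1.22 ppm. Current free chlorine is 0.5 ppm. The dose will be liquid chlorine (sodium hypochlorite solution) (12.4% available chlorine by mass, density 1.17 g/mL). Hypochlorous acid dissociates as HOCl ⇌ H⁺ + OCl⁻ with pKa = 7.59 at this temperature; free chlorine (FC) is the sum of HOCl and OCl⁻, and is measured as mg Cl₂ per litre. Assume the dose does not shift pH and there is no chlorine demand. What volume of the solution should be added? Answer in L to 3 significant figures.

[OCl⁻]/[HOCl] = 10^(pH − pKa) = 10^(7.39 − 7.59) = 0.631; fraction as HOCl = 1/(1 + 0.631) = 0.6131.
Free chlorine required for 1.22 ppm HOCl: 1.22 / 0.6131 = 1.99 ppm.
FC to add: 1.99 − 0.5 = 1.49 mg/L as Cl₂.
Cl₂ equivalent: 1.49 mg/L × 651,000 L = 969.8 g.
Product at 12.4% available Cl: 969.8 / 0.124 = 7821 g.
Volume: 7821 g ÷ 1.17 g/mL = 6685 mL.

6.68 L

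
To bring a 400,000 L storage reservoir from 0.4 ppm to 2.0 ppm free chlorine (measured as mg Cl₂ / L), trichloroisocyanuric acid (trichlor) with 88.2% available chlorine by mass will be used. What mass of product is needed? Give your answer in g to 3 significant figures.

726 g

Chlorine deficit: 2.0 − 0.4 = 1.6 ppm = 1.6 mg/L as Cl₂.
Cl₂ equivalent needed: 1.6 mg/L × 400,000 L = 640,000 mg = 640 g.
Product at 88.2% available chlorine: 640 / 0.882 = 725.6 g.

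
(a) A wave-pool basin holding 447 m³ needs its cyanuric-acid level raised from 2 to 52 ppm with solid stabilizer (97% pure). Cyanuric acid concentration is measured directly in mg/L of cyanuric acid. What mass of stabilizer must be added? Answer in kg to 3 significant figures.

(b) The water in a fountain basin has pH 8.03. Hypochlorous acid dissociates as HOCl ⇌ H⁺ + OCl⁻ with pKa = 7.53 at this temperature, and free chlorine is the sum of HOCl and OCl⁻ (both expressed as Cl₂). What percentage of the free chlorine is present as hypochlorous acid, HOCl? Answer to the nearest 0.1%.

(a) Volume: 447 m³ = 447,000 L.
(a) CYA to add: (52 − 2) = 50 mg/L × 447,000 L = 22,350 g cyanuric acid.
(a) At 97% purity: 22,350 / 0.97 = 23,040 g product.

(b) [OCl⁻]/[HOCl] = 10^(pH − pKa) = 10^(8.03 − 7.53) = 10^0.50 = 3.162.
(b) Fraction as HOCl = 1 / (1 + 3.162) = 0.2403.

(a) 23.0 kg; (b) 24.0%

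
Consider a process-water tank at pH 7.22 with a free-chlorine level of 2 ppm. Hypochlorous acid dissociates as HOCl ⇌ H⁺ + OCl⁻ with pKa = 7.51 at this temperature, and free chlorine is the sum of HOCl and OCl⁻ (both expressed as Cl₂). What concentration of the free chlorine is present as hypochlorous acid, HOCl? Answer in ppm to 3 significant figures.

1.32 ppm

[OCl⁻]/[HOCl] = 10^(pH − pKa) = 10^(7.22 − 7.51) = 10^-0.29 = 0.5129.
Fraction as HOCl = 1 / (1 + 0.5129) = 0.661.
HOCl = 0.661 × 2 ppm = 1.322 ppm.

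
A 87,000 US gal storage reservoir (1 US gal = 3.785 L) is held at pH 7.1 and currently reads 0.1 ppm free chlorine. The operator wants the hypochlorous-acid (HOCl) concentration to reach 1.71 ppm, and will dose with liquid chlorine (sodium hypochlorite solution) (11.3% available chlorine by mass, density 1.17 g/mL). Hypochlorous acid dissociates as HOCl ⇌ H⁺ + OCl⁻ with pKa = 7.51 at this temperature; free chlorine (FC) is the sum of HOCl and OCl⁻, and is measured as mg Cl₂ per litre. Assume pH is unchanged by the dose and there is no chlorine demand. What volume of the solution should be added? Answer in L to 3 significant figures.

Volume: 87,000 US gal × 3.785 L/gal = 329,295 L.
[OCl⁻]/[HOCl] = 10^(pH − pKa) = 10^(7.1 − 7.51) = 0.389; fraction as HOCl = 1/(1 + 0.389) = 0.7199.
Free chlorine required for 1.71 ppm HOCl: 1.71 / 0.7199 = 2.375 ppm.
FC to add: 2.375 − 0.1 = 2.275 mg/L as Cl₂.
Cl₂ equivalent: 2.275 mg/L × 329,295 L = 749.2 g.
Product at 11.3% available Cl: 749.2 / 0.113 = 6630 g.
Volume: 6630 g ÷ 1.17 g/mL = 5667 mL.

5.67 L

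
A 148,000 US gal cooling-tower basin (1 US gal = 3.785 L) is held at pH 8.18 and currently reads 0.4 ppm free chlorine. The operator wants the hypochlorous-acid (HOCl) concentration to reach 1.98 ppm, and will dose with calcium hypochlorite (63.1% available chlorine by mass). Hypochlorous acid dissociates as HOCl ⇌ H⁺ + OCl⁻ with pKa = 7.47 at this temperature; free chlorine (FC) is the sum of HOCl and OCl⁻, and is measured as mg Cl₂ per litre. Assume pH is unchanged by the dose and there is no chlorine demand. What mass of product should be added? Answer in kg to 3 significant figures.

10.4 kg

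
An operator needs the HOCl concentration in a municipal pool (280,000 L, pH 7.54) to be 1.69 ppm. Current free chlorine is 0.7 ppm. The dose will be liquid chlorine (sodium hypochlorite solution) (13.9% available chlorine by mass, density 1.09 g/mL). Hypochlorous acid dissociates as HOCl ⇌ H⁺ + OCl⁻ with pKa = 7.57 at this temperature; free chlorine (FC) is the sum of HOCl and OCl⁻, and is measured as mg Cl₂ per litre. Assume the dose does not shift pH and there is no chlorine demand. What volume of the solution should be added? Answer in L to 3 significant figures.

4.74 L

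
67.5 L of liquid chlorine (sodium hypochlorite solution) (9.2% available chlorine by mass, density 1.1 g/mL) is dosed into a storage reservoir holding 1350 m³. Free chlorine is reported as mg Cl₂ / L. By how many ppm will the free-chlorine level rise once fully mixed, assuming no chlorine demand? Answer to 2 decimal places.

5.06 ppm

Volume: 1350 m³ = 1,350,000 L.
Mass of solution: 67.5 L × 1000 mL/L × 1.1 g/mL = 74,250 g.
Available chlorine delivered: 74,250 g × 0.092 = 6831 g as Cl₂.
Concentration rise: 6831 g / 1,350,000 L = 5.06 mg/L = 5.06 ppm.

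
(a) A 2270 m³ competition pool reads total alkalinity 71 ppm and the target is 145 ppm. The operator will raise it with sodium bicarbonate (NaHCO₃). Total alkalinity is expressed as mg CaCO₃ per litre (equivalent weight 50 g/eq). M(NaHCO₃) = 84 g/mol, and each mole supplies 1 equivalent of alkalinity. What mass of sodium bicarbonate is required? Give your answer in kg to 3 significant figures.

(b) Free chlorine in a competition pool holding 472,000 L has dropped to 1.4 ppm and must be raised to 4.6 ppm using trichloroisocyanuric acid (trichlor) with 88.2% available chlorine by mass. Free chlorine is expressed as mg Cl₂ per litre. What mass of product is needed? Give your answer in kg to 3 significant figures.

(a) Volume: 2270 m³ = 2,270,000 L.
(a) Alkalinity to add: (145 − 71) = 74 mg/L as CaCO₃ × 2,270,000 L = 168,000 g as CaCO₃.
(a) Equivalents: 168,000 g ÷ 50 g/eq = 3360 eq.
(a) NaHCO₃ supplies 1 eq per mole → 3360 mol.
(a) Mass: 3360 mol × 84 g/mol = 282,200 g.

(b) Chlorine deficit: 4.6 − 1.4 = 3.2 ppm = 3.2 mg/L as Cl₂.
(b) Cl₂ equivalent needed: 3.2 mg/L × 472,000 L = 1,510,000 mg = 1510 g.
(b) Product at 88.2% available chlorine: 1510 / 0.882 = 1712 g.

(a) 282 kg; (b) 1.71 kg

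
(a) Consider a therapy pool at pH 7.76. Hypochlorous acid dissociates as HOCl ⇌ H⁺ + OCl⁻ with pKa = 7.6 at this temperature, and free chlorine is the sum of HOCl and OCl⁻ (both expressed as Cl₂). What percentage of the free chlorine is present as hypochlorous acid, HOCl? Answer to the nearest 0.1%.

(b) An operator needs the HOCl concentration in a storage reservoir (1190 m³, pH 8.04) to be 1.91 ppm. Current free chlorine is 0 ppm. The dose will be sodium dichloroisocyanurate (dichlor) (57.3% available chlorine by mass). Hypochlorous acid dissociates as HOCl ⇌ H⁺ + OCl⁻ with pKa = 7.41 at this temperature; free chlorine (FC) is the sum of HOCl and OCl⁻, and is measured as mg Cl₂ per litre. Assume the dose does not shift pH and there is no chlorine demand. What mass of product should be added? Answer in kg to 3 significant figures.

(a) [OCl⁻]/[HOCl] = 10^(pH − pKa) = 10^(7.76 − 7.6) = 10^0.16 = 1.445.
(a) Fraction as HOCl = 1 / (1 + 1.445) = 0.4089.

(b) Volume: 1190 m³ = 1,190,000 L.
(b) [OCl⁻]/[HOCl] = 10^(pH − pKa) = 10^(8.04 − 7.41) = 4.266; fraction as HOCl = 1/(1 + 4.266) = 0.1899.
(b) Free chlorine required for 1.91 ppm HOCl: 1.91 / 0.1899 = 10.06 ppm.
(b) FC to add: 10.06 − 0 = 10.06 mg/L as Cl₂.
(b) Cl₂ equivalent: 10.06 mg/L × 1,190,000 L = 11,970 g.
(b) Product at 57.3% available Cl: 11,970 / 0.573 = 20,890 g.

(a) 40.9%; (b) 20.9 kg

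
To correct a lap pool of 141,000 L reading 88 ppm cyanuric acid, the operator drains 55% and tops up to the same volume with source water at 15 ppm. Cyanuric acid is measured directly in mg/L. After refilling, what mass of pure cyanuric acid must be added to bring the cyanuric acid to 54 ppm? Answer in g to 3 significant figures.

867 g

After draining 55% and refilling: 88 × 0.45 + 15 × 0.55 = 47.85 ppm.
Deficit to target: 54 − 47.85 = 6.15 mg/L.
Mass: 6.15 mg/L × 141,000 L = 867.2 g cyanuric acid.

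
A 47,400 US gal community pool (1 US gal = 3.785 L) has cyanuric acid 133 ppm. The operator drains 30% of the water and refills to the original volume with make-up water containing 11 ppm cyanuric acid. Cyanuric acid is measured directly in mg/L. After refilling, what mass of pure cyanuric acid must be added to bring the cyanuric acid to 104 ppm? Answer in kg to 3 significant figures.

1.36 kg

Volume: 47,400 US gal × 3.785 L/gal = 179,409 L.
After draining 30% and refilling: 133 × 0.70 + 11 × 0.30 = 96.4 ppm.
Deficit to target: 104 − 96.4 = 7.6 mg/L.
Mass: 7.6 mg/L × 179,409 L = 1364 g cyanuric acid.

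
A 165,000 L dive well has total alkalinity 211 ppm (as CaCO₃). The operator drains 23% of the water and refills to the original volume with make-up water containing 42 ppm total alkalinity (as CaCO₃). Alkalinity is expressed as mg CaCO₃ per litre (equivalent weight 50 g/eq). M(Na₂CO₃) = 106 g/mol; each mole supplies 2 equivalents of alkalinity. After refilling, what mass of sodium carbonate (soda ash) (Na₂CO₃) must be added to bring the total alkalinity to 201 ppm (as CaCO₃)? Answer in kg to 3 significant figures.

After draining 23% and refilling: 211 × 0.77 + 42 × 0.23 = 172.13 ppm.
Deficit to target: 201 − 172.13 = 28.87 mg/L.
As CaCO₃: 28.87 mg/L × 165,000 L = 4764 g; ÷ 50 g/eq ÷ 2 = 47.64 mol Na₂CO₃.
Mass: 47.64 × 106 = 5049 g.

5.05 kg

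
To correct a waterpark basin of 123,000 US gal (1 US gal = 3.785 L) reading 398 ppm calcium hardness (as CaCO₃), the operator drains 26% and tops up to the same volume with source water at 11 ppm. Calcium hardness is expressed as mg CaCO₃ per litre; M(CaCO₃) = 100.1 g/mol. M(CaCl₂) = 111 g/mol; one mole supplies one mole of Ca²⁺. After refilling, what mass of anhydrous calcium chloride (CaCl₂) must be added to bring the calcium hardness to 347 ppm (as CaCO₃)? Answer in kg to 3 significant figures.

Volume: 123,000 US gal × 3.785 L/gal = 465,555 L.
After draining 26% and refilling: 398 × 0.74 + 11 × 0.26 = 297.38 ppm.
Deficit to target: 347 − 297.38 = 49.62 mg/L.
As CaCO₃: 49.62 mg/L × 465,555 L = 23,100 g; ÷ 100.1 = 230.8 mol Ca²⁺.
Mass: 230.8 × 111 = 25,620 g.

25.6 kg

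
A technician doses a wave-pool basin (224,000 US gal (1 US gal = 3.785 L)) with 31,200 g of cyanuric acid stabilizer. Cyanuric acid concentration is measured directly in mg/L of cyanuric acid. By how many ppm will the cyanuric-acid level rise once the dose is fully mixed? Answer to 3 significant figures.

36.8 ppm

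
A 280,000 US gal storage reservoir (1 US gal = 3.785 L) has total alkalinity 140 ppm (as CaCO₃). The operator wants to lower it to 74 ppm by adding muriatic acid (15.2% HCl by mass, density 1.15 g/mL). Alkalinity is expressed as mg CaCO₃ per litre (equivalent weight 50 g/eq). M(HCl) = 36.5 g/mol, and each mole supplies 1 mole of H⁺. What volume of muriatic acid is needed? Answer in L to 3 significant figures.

Volume: 280,000 US gal × 3.785 L/gal = 1,059,800 L.
Alkalinity to neutralize: (140 − 74) = 66 mg/L as CaCO₃ × 1,059,800 L = 69,950 g as CaCO₃.
Equivalents of H⁺ required: 69,950 ÷ 50 g/eq = 1399 eq = 1399 mol HCl.
Mass of HCl: 1399 × 36.5 = 51,060 g.
Mass of 15.2% solution: 51,060 / 0.152 = 335,900 g.
Volume: 335,900 g ÷ 1.15 g/mL = 292,100 mL.

292 L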